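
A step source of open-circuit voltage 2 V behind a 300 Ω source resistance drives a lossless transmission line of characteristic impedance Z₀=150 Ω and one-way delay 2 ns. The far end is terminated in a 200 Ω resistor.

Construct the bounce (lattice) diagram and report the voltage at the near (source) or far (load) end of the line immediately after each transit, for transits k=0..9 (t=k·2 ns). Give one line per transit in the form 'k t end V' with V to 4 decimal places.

Γ_L=0.142857, Γ_S=0.333333; launch V₁=2·150/450=0.666667
k=0 src: V=0.6667
k=1 load: inc=0.666667, refl=0.666667·0.142857=0.0952; V=0.000000+0.666667+0.095238=0.7619
k=2 src: inc=0.095238, refl=0.095238·0.333333=0.0317; V=0.666667+0.095238+0.031746=0.7937
k=3 load: inc=0.031746, refl=0.031746·0.142857=0.0045; V=0.761905+0.031746+0.004535=0.7982
k=4 src: inc=0.004535, refl=0.004535·0.333333=0.0015; V=0.793651+0.004535+0.001512=0.7997
k=5 load: inc=0.001512, refl=0.001512·0.142857=0.0002; V=0.798186+0.001512+0.000216=0.7999
k=6 src: inc=0.000216, refl=0.000216·0.333333=0.0001; V=0.799698+0.000216+0.000072=0.8000
k=7 load: inc=0.000072, refl=0.000072·0.142857=0.0000; V=0.799914+0.000072+0.000010=0.8000
k=8 src: inc=0.000010, refl=0.000010·0.333333=0.0000; V=0.799986+0.000010+0.000003=0.8000
k=9 load: inc=0.000003, refl=0.000003·0.142857=0.0000; V=0.799996+0.000003+0.000000=0.8000

0 0 source 0.6667
1 2 load 0.7619
2 4 source 0.7937
3 6 load 0.7982
4 8 source 0.7997
5 10 load 0.7999
6 12 source 0.8000
7 14 load 0.8000
8 16 source 0.8000
9 18 load 0.8000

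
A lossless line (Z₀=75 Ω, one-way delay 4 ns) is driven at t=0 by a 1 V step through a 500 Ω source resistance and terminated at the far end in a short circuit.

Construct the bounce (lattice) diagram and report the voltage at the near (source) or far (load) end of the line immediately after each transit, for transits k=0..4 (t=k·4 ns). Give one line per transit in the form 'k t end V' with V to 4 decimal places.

0 0 source 0.1304
1 4 load 0.0000
2 8 source -0.0964
3 12 load 0.0000
4 16 source 0.0713

Γ_L=-1.000000, Γ_S=0.739130; launch V₁=1·75/575=0.130435
k=0 src: V=0.1304
k=1 load: inc=0.130435, refl=0.130435·-1.000000=-0.1304; V=0.000000+0.130435+-0.130435=0.0000
k=2 src: inc=-0.130435, refl=-0.130435·0.739130=-0.0964; V=0.130435+-0.130435+-0.096408=-0.0964
k=3 load: inc=-0.096408, refl=-0.096408·-1.000000=0.0964; V=0.000000+-0.096408+0.096408=0.0000
k=4 src: inc=0.096408, refl=0.096408·0.739130=0.0713; V=-0.096408+0.096408+0.071258=0.0713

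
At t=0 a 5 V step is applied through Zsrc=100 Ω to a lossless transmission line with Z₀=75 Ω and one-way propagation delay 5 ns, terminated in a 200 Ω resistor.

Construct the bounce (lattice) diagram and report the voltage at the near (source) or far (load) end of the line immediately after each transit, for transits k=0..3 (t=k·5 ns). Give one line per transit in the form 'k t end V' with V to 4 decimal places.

0 0 source 2.1429
1 5 load 3.1169
2 10 source 3.2560
3 15 load 3.3193

Γ_L=0.454545, Γ_S=0.142857; launch V₁=5·75/175=2.142857
k=0 src: V=2.1429
k=1 load: inc=2.142857, refl=2.142857·0.454545=0.9740; V=0.000000+2.142857+0.974026=3.1169
k=2 src: inc=0.974026, refl=0.974026·0.142857=0.1391; V=2.142857+0.974026+0.139147=3.2560
k=3 load: inc=0.139147, refl=0.139147·0.454545=0.0632; V=3.116883+0.139147+0.063248=3.3193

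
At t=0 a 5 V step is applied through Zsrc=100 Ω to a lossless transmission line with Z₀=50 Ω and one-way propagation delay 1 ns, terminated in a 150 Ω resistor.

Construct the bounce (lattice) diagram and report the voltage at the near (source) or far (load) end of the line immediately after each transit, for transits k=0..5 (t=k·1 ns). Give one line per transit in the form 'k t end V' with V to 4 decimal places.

0 0 source 1.6667
1 1 load 2.5000
2 2 source 2.7778
3 3 load 2.9167
4 4 source 2.9630
5 5 load 2.9861

Γ_L=0.500000, Γ_S=0.333333; launch V₁=5·50/150=1.666667
k=0 src: V=1.6667
k=1 load: inc=1.666667, refl=1.666667·0.500000=0.8333; V=0.000000+1.666667+0.833333=2.5000
k=2 src: inc=0.833333, refl=0.833333·0.333333=0.2778; V=1.666667+0.833333+0.277778=2.7778
k=3 load: inc=0.277778, refl=0.277778·0.500000=0.1389; V=2.500000+0.277778+0.138889=2.9167
k=4 src: inc=0.138889, refl=0.138889·0.333333=0.0463; V=2.777778+0.138889+0.046296=2.9630
k=5 load: inc=0.046296, refl=0.046296·0.500000=0.0231; V=2.916667+0.046296+0.023148=2.9861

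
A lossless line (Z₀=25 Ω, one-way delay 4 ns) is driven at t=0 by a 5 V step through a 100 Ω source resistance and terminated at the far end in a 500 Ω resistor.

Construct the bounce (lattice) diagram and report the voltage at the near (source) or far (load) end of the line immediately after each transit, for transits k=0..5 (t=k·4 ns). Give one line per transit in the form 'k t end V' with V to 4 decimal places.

0 0 source 1.0000
1 4 load 1.9048
2 8 source 2.4476
3 12 load 2.9388
4 16 source 3.2335
5 20 load 3.5001

Γ_L=0.904762, Γ_S=0.600000; launch V₁=5·25/125=1.000000
k=0 src: V=1.0000
k=1 load: inc=1.000000, refl=1.000000·0.904762=0.9048; V=0.000000+1.000000+0.904762=1.9048
k=2 src: inc=0.904762, refl=0.904762·0.600000=0.5429; V=1.000000+0.904762+0.542857=2.4476
k=3 load: inc=0.542857, refl=0.542857·0.904762=0.4912; V=1.904762+0.542857+0.491156=2.9388
k=4 src: inc=0.491156, refl=0.491156·0.600000=0.2947; V=2.447619+0.491156+0.294694=3.2335
k=5 load: inc=0.294694, refl=0.294694·0.904762=0.2666; V=2.938776+0.294694+0.266628=3.5001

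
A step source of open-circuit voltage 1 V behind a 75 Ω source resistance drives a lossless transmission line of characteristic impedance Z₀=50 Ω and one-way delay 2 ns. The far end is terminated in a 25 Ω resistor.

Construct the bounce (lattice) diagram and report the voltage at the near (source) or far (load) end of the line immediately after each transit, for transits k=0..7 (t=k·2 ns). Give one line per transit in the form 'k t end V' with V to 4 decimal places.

0 0 source 0.4000
1 2 load 0.2667
2 4 source 0.2400
3 6 load 0.2489
4 8 source 0.2507
5 10 load 0.2501
6 12 source 0.2500
7 14 load 0.2500

Γ_L=-0.333333, Γ_S=0.200000; launch V₁=1·50/125=0.400000
k=0 src: V=0.4000
k=1 load: inc=0.400000, refl=0.400000·-0.333333=-0.1333; V=0.000000+0.400000+-0.133333=0.2667
k=2 src: inc=-0.133333, refl=-0.133333·0.200000=-0.0267; V=0.400000+-0.133333+-0.026667=0.2400
k=3 load: inc=-0.026667, refl=-0.026667·-0.333333=0.0089; V=0.266667+-0.026667+0.008889=0.2489
k=4 src: inc=0.008889, refl=0.008889·0.200000=0.0018; V=0.240000+0.008889+0.001778=0.2507
k=5 load: inc=0.001778, refl=0.001778·-0.333333=-0.0006; V=0.248889+0.001778+-0.000593=0.2501
k=6 src: inc=-0.000593, refl=-0.000593·0.200000=-0.0001; V=0.250667+-0.000593+-0.000119=0.2500
k=7 load: inc=-0.000119, refl=-0.000119·-0.333333=0.0000; V=0.250074+-0.000119+0.000040=0.2500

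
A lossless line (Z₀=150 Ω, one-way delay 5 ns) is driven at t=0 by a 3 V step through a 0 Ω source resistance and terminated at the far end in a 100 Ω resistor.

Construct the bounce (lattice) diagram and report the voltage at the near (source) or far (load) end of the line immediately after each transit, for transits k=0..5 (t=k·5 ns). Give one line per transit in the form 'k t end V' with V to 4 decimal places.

0 0 source 3.0000
1 5 load 2.4000
2 10 source 3.0000
3 15 load 2.8800
4 20 source 3.0000
5 25 load 2.9760

Γ_L=-0.200000, Γ_S=-1.000000; launch V₁=3·150/150=3.000000
k=0 src: V=3.0000
k=1 load: inc=3.000000, refl=3.000000·-0.200000=-0.6000; V=0.000000+3.000000+-0.600000=2.4000
k=2 src: inc=-0.600000, refl=-0.600000·-1.000000=0.6000; V=3.000000+-0.600000+0.600000=3.0000
k=3 load: inc=0.600000, refl=0.600000·-0.200000=-0.1200; V=2.400000+0.600000+-0.120000=2.8800
k=4 src: inc=-0.120000, refl=-0.120000·-1.000000=0.1200; V=3.000000+-0.120000+0.120000=3.0000
k=5 load: inc=0.120000, refl=0.120000·-0.200000=-0.0240; V=2.880000+0.120000+-0.024000=2.9760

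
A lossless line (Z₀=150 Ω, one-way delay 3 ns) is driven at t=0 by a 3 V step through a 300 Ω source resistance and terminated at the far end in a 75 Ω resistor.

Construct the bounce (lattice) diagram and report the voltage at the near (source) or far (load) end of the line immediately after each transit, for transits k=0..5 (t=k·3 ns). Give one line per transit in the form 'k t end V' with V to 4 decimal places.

0 0 source 1.0000
1 3 load 0.6667
2 6 source 0.5556
3 9 load 0.5926
4 12 source 0.6049
5 15 load 0.6008

Γ_L=-0.333333, Γ_S=0.333333; launch V₁=3·150/450=1.000000
k=0 src: V=1.0000
k=1 load: inc=1.000000, refl=1.000000·-0.333333=-0.3333; V=0.000000+1.000000+-0.333333=0.6667
k=2 src: inc=-0.333333, refl=-0.333333·0.333333=-0.1111; V=1.000000+-0.333333+-0.111111=0.5556
k=3 load: inc=-0.111111, refl=-0.111111·-0.333333=0.0370; V=0.666667+-0.111111+0.037037=0.5926
k=4 src: inc=0.037037, refl=0.037037·0.333333=0.0123; V=0.555556+0.037037+0.012346=0.6049
k=5 load: inc=0.012346, refl=0.012346·-0.333333=-0.0041; V=0.592593+0.012346+-0.004115=0.6008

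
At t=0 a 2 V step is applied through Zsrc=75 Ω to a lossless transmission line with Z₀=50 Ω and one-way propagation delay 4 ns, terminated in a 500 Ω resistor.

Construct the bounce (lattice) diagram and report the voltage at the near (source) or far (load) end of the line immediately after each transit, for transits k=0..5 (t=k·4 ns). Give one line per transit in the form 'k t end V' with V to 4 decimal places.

0 0 source 0.8000
1 4 load 1.4545
2 8 source 1.5855
3 12 load 1.6926
4 16 source 1.7140
5 20 load 1.7315

Γ_L=0.818182, Γ_S=0.200000; launch V₁=2·50/125=0.800000
k=0 src: V=0.8000
k=1 load: inc=0.800000, refl=0.800000·0.818182=0.6545; V=0.000000+0.800000+0.654545=1.4545
k=2 src: inc=0.654545, refl=0.654545·0.200000=0.1309; V=0.800000+0.654545+0.130909=1.5855
k=3 load: inc=0.130909, refl=0.130909·0.818182=0.1071; V=1.454545+0.130909+0.107107=1.6926
k=4 src: inc=0.107107, refl=0.107107·0.200000=0.0214; V=1.585455+0.107107+0.021421=1.7140
k=5 load: inc=0.021421, refl=0.021421·0.818182=0.0175; V=1.692562+0.021421+0.017527=1.7315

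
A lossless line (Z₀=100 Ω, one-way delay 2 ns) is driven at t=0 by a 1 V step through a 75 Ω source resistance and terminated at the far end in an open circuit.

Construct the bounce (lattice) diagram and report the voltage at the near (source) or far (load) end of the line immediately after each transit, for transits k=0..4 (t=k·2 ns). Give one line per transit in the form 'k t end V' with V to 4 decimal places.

Γ_L=1.000000, Γ_S=-0.142857; launch V₁=1·100/175=0.571429
k=0 src: V=0.5714
k=1 load: inc=0.571429, refl=0.571429·1.000000=0.5714; V=0.000000+0.571429+0.571429=1.1429
k=2 src: inc=0.571429, refl=0.571429·-0.142857=-0.0816; V=0.571429+0.571429+-0.081633=1.0612
k=3 load: inc=-0.081633, refl=-0.081633·1.000000=-0.0816; V=1.142857+-0.081633+-0.081633=0.9796
k=4 src: inc=-0.081633, refl=-0.081633·-0.142857=0.0117; V=1.061224+-0.081633+0.011662=0.9913

0 0 source 0.5714
1 2 load 1.1429
2 4 source 1.0612
3 6 load 0.9796
4 8 source 0.9913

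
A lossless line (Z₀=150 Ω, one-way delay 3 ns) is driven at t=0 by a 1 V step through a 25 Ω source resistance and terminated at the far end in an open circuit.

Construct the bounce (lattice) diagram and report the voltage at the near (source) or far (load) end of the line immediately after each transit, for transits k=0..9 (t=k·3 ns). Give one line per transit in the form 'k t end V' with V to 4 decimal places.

Γ_L=1.000000, Γ_S=-0.714286; launch V₁=1·150/175=0.857143
k=0 src: V=0.8571
k=1 load: inc=0.857143, refl=0.857143·1.000000=0.8571; V=0.000000+0.857143+0.857143=1.7143
k=2 src: inc=0.857143, refl=0.857143·-0.714286=-0.6122; V=0.857143+0.857143+-0.612245=1.1020
k=3 load: inc=-0.612245, refl=-0.612245·1.000000=-0.6122; V=1.714286+-0.612245+-0.612245=0.4898
k=4 src: inc=-0.612245, refl=-0.612245·-0.714286=0.4373; V=1.102041+-0.612245+0.437318=0.9271
k=5 load: inc=0.437318, refl=0.437318·1.000000=0.4373; V=0.489796+0.437318+0.437318=1.3644
k=6 src: inc=0.437318, refl=0.437318·-0.714286=-0.3124; V=0.927114+0.437318+-0.312370=1.0521
k=7 load: inc=-0.312370, refl=-0.312370·1.000000=-0.3124; V=1.364431+-0.312370+-0.312370=0.7397
k=8 src: inc=-0.312370, refl=-0.312370·-0.714286=0.2231; V=1.052062+-0.312370+0.223121=0.9628
k=9 load: inc=0.223121, refl=0.223121·1.000000=0.2231; V=0.739692+0.223121+0.223121=1.1859

0 0 source 0.8571
1 3 load 1.7143
2 6 source 1.1020
3 9 load 0.4898
4 12 source 0.9271
5 15 load 1.3644
6 18 source 1.0521
7 21 load 0.7397
8 24 source 0.9628
9 27 load 1.1859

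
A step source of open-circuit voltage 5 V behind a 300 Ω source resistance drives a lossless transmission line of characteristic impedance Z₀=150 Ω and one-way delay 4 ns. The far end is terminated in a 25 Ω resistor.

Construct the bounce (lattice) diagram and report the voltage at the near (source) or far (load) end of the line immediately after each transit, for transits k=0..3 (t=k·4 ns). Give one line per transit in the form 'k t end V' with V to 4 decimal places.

0 0 source 1.6667
1 4 load 0.4762
2 8 source 0.0794
3 12 load 0.3628

Γ_L=-0.714286, Γ_S=0.333333; launch V₁=5·150/450=1.666667
k=0 src: V=1.6667
k=1 load: inc=1.666667, refl=1.666667·-0.714286=-1.1905; V=0.000000+1.666667+-1.190476=0.4762
k=2 src: inc=-1.190476, refl=-1.190476·0.333333=-0.3968; V=1.666667+-1.190476+-0.396825=0.0794
k=3 load: inc=-0.396825, refl=-0.396825·-0.714286=0.2834; V=0.476190+-0.396825+0.283447=0.3628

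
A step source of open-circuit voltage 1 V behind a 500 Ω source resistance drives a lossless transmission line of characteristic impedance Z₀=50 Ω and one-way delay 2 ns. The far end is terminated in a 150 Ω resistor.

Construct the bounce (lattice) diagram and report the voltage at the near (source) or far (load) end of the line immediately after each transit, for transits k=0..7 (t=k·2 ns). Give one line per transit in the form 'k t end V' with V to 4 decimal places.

Γ_L=0.500000, Γ_S=0.818182; launch V₁=1·50/550=0.090909
k=0 src: V=0.0909
k=1 load: inc=0.090909, refl=0.090909·0.500000=0.0455; V=0.000000+0.090909+0.045455=0.1364
k=2 src: inc=0.045455, refl=0.045455·0.818182=0.0372; V=0.090909+0.045455+0.037190=0.1736
k=3 load: inc=0.037190, refl=0.037190·0.500000=0.0186; V=0.136364+0.037190+0.018595=0.1921
k=4 src: inc=0.018595, refl=0.018595·0.818182=0.0152; V=0.173554+0.018595+0.015214=0.2074
k=5 load: inc=0.015214, refl=0.015214·0.500000=0.0076; V=0.192149+0.015214+0.007607=0.2150
k=6 src: inc=0.007607, refl=0.007607·0.818182=0.0062; V=0.207363+0.007607+0.006224=0.2212
k=7 load: inc=0.006224, refl=0.006224·0.500000=0.0031; V=0.214970+0.006224+0.003112=0.2243

0 0 source 0.0909
1 2 load 0.1364
2 4 source 0.1736
3 6 load 0.1921
4 8 source 0.2074
5 10 load 0.2150
6 12 source 0.2212
7 14 load 0.2243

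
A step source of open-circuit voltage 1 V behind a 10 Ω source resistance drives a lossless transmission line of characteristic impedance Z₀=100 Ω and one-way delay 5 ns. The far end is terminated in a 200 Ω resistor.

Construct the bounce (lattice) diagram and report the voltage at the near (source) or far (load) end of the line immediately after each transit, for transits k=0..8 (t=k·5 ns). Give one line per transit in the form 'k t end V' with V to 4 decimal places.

Γ_L=0.333333, Γ_S=-0.818182; launch V₁=1·100/110=0.909091
k=0 src: V=0.9091
k=1 load: inc=0.909091, refl=0.909091·0.333333=0.3030; V=0.000000+0.909091+0.303030=1.2121
k=2 src: inc=0.303030, refl=0.303030·-0.818182=-0.2479; V=0.909091+0.303030+-0.247934=0.9642
k=3 load: inc=-0.247934, refl=-0.247934·0.333333=-0.0826; V=1.212121+-0.247934+-0.082645=0.8815
k=4 src: inc=-0.082645, refl=-0.082645·-0.818182=0.0676; V=0.964187+-0.082645+0.067618=0.9492
k=5 load: inc=0.067618, refl=0.067618·0.333333=0.0225; V=0.881543+0.067618+0.022539=0.9717
k=6 src: inc=0.022539, refl=0.022539·-0.818182=-0.0184; V=0.949161+0.022539+-0.018441=0.9533
k=7 load: inc=-0.018441, refl=-0.018441·0.333333=-0.0061; V=0.971700+-0.018441+-0.006147=0.9471
k=8 src: inc=-0.006147, refl=-0.006147·-0.818182=0.0050; V=0.953259+-0.006147+0.005029=0.9521

0 0 source 0.9091
1 5 load 1.2121
2 10 source 0.9642
3 15 load 0.8815
4 20 source 0.9492
5 25 load 0.9717
6 30 source 0.9533
7 35 load 0.9471
8 40 source 0.9521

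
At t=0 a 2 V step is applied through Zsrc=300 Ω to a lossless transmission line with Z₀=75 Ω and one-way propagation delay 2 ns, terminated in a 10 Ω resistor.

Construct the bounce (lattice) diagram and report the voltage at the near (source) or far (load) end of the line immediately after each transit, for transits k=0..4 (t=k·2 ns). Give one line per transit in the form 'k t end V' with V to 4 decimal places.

Γ_L=-0.764706, Γ_S=0.600000; launch V₁=2·75/375=0.400000
k=0 src: V=0.4000
k=1 load: inc=0.400000, refl=0.400000·-0.764706=-0.3059; V=0.000000+0.400000+-0.305882=0.0941
k=2 src: inc=-0.305882, refl=-0.305882·0.600000=-0.1835; V=0.400000+-0.305882+-0.183529=-0.0894
k=3 load: inc=-0.183529, refl=-0.183529·-0.764706=0.1403; V=0.094118+-0.183529+0.140346=0.0509
k=4 src: inc=0.140346, refl=0.140346·0.600000=0.0842; V=-0.089412+0.140346+0.084208=0.1351

0 0 source 0.4000
1 2 load 0.0941
2 4 source -0.0894
3 6 load 0.0509
4 8 source 0.1351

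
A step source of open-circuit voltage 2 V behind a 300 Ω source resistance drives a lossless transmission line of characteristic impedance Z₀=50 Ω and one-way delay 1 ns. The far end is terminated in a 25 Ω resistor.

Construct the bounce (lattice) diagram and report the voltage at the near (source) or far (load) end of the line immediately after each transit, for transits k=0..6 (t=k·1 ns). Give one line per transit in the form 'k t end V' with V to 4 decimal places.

0 0 source 0.2857
1 1 load 0.1905
2 2 source 0.1224
3 3 load 0.1451
4 4 source 0.1613
5 5 load 0.1559
6 6 source 0.1521

Γ_L=-0.333333, Γ_S=0.714286; launch V₁=2·50/350=0.285714
k=0 src: V=0.2857
k=1 load: inc=0.285714, refl=0.285714·-0.333333=-0.0952; V=0.000000+0.285714+-0.095238=0.1905
k=2 src: inc=-0.095238, refl=-0.095238·0.714286=-0.0680; V=0.285714+-0.095238+-0.068027=0.1224
k=3 load: inc=-0.068027, refl=-0.068027·-0.333333=0.0227; V=0.190476+-0.068027+0.022676=0.1451
k=4 src: inc=0.022676, refl=0.022676·0.714286=0.0162; V=0.122449+0.022676+0.016197=0.1613
k=5 load: inc=0.016197, refl=0.016197·-0.333333=-0.0054; V=0.145125+0.016197+-0.005399=0.1559
k=6 src: inc=-0.005399, refl=-0.005399·0.714286=-0.0039; V=0.161322+-0.005399+-0.003856=0.1521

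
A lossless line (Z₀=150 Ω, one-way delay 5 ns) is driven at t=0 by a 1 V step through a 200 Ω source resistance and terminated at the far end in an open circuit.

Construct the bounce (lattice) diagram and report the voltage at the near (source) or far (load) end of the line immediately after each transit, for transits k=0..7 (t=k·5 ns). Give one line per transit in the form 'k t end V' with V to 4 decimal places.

Γ_L=1.000000, Γ_S=0.142857; launch V₁=1·150/350=0.428571
k=0 src: V=0.4286
k=1 load: inc=0.428571, refl=0.428571·1.000000=0.4286; V=0.000000+0.428571+0.428571=0.8571
k=2 src: inc=0.428571, refl=0.428571·0.142857=0.0612; V=0.428571+0.428571+0.061224=0.9184
k=3 load: inc=0.061224, refl=0.061224·1.000000=0.0612; V=0.857143+0.061224+0.061224=0.9796
k=4 src: inc=0.061224, refl=0.061224·0.142857=0.0087; V=0.918367+0.061224+0.008746=0.9883
k=5 load: inc=0.008746, refl=0.008746·1.000000=0.0087; V=0.979592+0.008746+0.008746=0.9971
k=6 src: inc=0.008746, refl=0.008746·0.142857=0.0012; V=0.988338+0.008746+0.001249=0.9983
k=7 load: inc=0.001249, refl=0.001249·1.000000=0.0012; V=0.997085+0.001249+0.001249=0.9996

0 0 source 0.4286
1 5 load 0.8571
2 10 source 0.9184
3 15 load 0.9796
4 20 source 0.9883
5 25 load 0.9971
6 30 source 0.9983
7 35 load 0.9996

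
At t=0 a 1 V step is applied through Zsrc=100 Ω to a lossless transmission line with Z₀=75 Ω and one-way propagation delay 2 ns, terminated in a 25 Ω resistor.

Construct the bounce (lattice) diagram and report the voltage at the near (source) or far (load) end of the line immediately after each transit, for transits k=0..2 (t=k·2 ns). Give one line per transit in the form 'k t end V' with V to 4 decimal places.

Γ_L=-0.500000, Γ_S=0.142857; launch V₁=1·75/175=0.428571
k=0 src: V=0.4286
k=1 load: inc=0.428571, refl=0.428571·-0.500000=-0.2143; V=0.000000+0.428571+-0.214286=0.2143
k=2 src: inc=-0.214286, refl=-0.214286·0.142857=-0.0306; V=0.428571+-0.214286+-0.030612=0.1837

0 0 source 0.4286
1 2 load 0.2143
2 4 source 0.1837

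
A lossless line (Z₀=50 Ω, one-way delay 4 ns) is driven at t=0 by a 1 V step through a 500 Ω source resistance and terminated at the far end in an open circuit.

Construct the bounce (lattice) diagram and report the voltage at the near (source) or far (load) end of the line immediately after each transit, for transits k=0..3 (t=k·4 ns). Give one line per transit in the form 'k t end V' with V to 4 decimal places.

Γ_L=1.000000, Γ_S=0.818182; launch V₁=1·50/550=0.090909
k=0 src: V=0.0909
k=1 load: inc=0.090909, refl=0.090909·1.000000=0.0909; V=0.000000+0.090909+0.090909=0.1818
k=2 src: inc=0.090909, refl=0.090909·0.818182=0.0744; V=0.090909+0.090909+0.074380=0.2562
k=3 load: inc=0.074380, refl=0.074380·1.000000=0.0744; V=0.181818+0.074380+0.074380=0.3306

0 0 source 0.0909
1 4 load 0.1818
2 8 source 0.2562
3 12 load 0.3306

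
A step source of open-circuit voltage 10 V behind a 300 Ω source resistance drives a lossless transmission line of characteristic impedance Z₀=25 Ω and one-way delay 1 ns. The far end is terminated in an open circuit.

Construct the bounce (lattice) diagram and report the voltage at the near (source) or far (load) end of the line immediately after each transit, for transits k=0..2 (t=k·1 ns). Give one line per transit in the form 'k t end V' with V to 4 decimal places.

Γ_L=1.000000, Γ_S=0.846154; launch V₁=10·25/325=0.769231
k=0 src: V=0.7692
k=1 load: inc=0.769231, refl=0.769231·1.000000=0.7692; V=0.000000+0.769231+0.769231=1.5385
k=2 src: inc=0.769231, refl=0.769231·0.846154=0.6509; V=0.769231+0.769231+0.650888=2.1893

0 0 source 0.7692
1 1 load 1.5385
2 2 source 2.1893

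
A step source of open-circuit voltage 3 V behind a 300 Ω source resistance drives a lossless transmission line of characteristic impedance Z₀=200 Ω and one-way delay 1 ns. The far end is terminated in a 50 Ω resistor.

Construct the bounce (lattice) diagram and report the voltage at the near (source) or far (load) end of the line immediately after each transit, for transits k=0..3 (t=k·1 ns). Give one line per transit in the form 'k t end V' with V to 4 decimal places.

0 0 source 1.2000
1 1 load 0.4800
2 2 source 0.3360
3 3 load 0.4224

Γ_L=-0.600000, Γ_S=0.200000; launch V₁=3·200/500=1.200000
k=0 src: V=1.2000
k=1 load: inc=1.200000, refl=1.200000·-0.600000=-0.7200; V=0.000000+1.200000+-0.720000=0.4800
k=2 src: inc=-0.720000, refl=-0.720000·0.200000=-0.1440; V=1.200000+-0.720000+-0.144000=0.3360
k=3 load: inc=-0.144000, refl=-0.144000·-0.600000=0.0864; V=0.480000+-0.144000+0.086400=0.4224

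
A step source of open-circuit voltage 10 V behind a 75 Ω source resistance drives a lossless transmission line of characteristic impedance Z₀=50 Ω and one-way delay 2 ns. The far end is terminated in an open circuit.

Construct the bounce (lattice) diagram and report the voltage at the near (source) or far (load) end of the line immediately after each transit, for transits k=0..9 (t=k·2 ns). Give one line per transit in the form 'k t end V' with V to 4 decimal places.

Γ_L=1.000000, Γ_S=0.200000; launch V₁=10·50/125=4.000000
k=0 src: V=4.0000
k=1 load: inc=4.000000, refl=4.000000·1.000000=4.0000; V=0.000000+4.000000+4.000000=8.0000
k=2 src: inc=4.000000, refl=4.000000·0.200000=0.8000; V=4.000000+4.000000+0.800000=8.8000
k=3 load: inc=0.800000, refl=0.800000·1.000000=0.8000; V=8.000000+0.800000+0.800000=9.6000
k=4 src: inc=0.800000, refl=0.800000·0.200000=0.1600; V=8.800000+0.800000+0.160000=9.7600
k=5 load: inc=0.160000, refl=0.160000·1.000000=0.1600; V=9.600000+0.160000+0.160000=9.9200
k=6 src: inc=0.160000, refl=0.160000·0.200000=0.0320; V=9.760000+0.160000+0.032000=9.9520
k=7 load: inc=0.032000, refl=0.032000·1.000000=0.0320; V=9.920000+0.032000+0.032000=9.9840
k=8 src: inc=0.032000, refl=0.032000·0.200000=0.0064; V=9.952000+0.032000+0.006400=9.9904
k=9 load: inc=0.006400, refl=0.006400·1.000000=0.0064; V=9.984000+0.006400+0.006400=9.9968

0 0 source 4.0000
1 2 load 8.0000
2 4 source 8.8000
3 6 load 9.6000
4 8 source 9.7600
5 10 load 9.9200
6 12 source 9.9520
7 14 load 9.9840
8 16 source 9.9904
9 18 load 9.9968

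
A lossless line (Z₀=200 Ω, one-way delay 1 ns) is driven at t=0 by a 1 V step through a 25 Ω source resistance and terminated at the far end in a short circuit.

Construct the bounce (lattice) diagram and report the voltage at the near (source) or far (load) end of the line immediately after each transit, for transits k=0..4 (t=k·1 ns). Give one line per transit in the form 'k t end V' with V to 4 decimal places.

0 0 source 0.8889
1 1 load 0.0000
2 2 source 0.6914
3 3 load 0.0000
4 4 source 0.5377

Γ_L=-1.000000, Γ_S=-0.777778; launch V₁=1·200/225=0.888889
k=0 src: V=0.8889
k=1 load: inc=0.888889, refl=0.888889·-1.000000=-0.8889; V=0.000000+0.888889+-0.888889=0.0000
k=2 src: inc=-0.888889, refl=-0.888889·-0.777778=0.6914; V=0.888889+-0.888889+0.691358=0.6914
k=3 load: inc=0.691358, refl=0.691358·-1.000000=-0.6914; V=0.000000+0.691358+-0.691358=0.0000
k=4 src: inc=-0.691358, refl=-0.691358·-0.777778=0.5377; V=0.691358+-0.691358+0.537723=0.5377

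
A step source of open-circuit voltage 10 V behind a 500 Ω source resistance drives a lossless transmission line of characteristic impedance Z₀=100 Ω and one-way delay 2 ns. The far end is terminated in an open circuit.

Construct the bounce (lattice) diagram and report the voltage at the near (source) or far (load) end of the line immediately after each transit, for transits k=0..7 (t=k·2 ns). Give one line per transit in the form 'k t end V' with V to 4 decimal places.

Γ_L=1.000000, Γ_S=0.666667; launch V₁=10·100/600=1.666667
k=0 src: V=1.6667
k=1 load: inc=1.666667, refl=1.666667·1.000000=1.6667; V=0.000000+1.666667+1.666667=3.3333
k=2 src: inc=1.666667, refl=1.666667·0.666667=1.1111; V=1.666667+1.666667+1.111111=4.4444
k=3 load: inc=1.111111, refl=1.111111·1.000000=1.1111; V=3.333333+1.111111+1.111111=5.5556
k=4 src: inc=1.111111, refl=1.111111·0.666667=0.7407; V=4.444444+1.111111+0.740741=6.2963
k=5 load: inc=0.740741, refl=0.740741·1.000000=0.7407; V=5.555556+0.740741+0.740741=7.0370
k=6 src: inc=0.740741, refl=0.740741·0.666667=0.4938; V=6.296296+0.740741+0.493827=7.5309
k=7 load: inc=0.493827, refl=0.493827·1.000000=0.4938; V=7.037037+0.493827+0.493827=8.0247

0 0 source 1.6667
1 2 load 3.3333
2 4 source 4.4444
3 6 load 5.5556
4 8 source 6.2963
5 10 load 7.0370
6 12 source 7.5309
7 14 load 8.0247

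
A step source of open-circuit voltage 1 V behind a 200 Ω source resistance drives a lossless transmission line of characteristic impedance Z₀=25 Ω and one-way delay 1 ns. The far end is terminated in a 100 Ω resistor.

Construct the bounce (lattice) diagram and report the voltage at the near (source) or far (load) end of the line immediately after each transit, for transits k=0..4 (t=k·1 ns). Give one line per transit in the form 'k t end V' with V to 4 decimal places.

Γ_L=0.600000, Γ_S=0.777778; launch V₁=1·25/225=0.111111
k=0 src: V=0.1111
k=1 load: inc=0.111111, refl=0.111111·0.600000=0.0667; V=0.000000+0.111111+0.066667=0.1778
k=2 src: inc=0.066667, refl=0.066667·0.777778=0.0519; V=0.111111+0.066667+0.051852=0.2296
k=3 load: inc=0.051852, refl=0.051852·0.600000=0.0311; V=0.177778+0.051852+0.031111=0.2607
k=4 src: inc=0.031111, refl=0.031111·0.777778=0.0242; V=0.229630+0.031111+0.024198=0.2849

0 0 source 0.1111
1 1 load 0.1778
2 2 source 0.2296
3 3 load 0.2607
4 4 source 0.2849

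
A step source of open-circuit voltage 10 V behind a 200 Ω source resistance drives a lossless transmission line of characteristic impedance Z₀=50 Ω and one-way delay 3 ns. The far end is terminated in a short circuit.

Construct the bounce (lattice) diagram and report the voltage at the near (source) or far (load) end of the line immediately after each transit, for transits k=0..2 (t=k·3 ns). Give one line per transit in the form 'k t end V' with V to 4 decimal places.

0 0 source 2.0000
1 3 load 0.0000
2 6 source -1.2000

Γ_L=-1.000000, Γ_S=0.600000; launch V₁=10·50/250=2.000000
k=0 src: V=2.0000
k=1 load: inc=2.000000, refl=2.000000·-1.000000=-2.0000; V=0.000000+2.000000+-2.000000=0.0000
k=2 src: inc=-2.000000, refl=-2.000000·0.600000=-1.2000; V=2.000000+-2.000000+-1.200000=-1.2000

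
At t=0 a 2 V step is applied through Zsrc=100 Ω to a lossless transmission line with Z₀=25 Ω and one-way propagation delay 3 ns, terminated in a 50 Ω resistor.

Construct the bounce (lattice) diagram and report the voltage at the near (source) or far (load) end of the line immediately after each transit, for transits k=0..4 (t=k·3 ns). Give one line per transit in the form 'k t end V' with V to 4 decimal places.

0 0 source 0.4000
1 3 load 0.5333
2 6 source 0.6133
3 9 load 0.6400
4 12 source 0.6560

Γ_L=0.333333, Γ_S=0.600000; launch V₁=2·25/125=0.400000
k=0 src: V=0.4000
k=1 load: inc=0.400000, refl=0.400000·0.333333=0.1333; V=0.000000+0.400000+0.133333=0.5333
k=2 src: inc=0.133333, refl=0.133333·0.600000=0.0800; V=0.400000+0.133333+0.080000=0.6133
k=3 load: inc=0.080000, refl=0.080000·0.333333=0.0267; V=0.533333+0.080000+0.026667=0.6400
k=4 src: inc=0.026667, refl=0.026667·0.600000=0.0160; V=0.613333+0.026667+0.016000=0.6560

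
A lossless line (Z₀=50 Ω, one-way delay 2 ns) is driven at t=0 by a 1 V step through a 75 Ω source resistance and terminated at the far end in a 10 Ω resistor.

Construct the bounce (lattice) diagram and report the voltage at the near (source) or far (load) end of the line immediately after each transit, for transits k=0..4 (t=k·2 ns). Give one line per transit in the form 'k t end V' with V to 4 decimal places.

0 0 source 0.4000
1 2 load 0.1333
2 4 source 0.0800
3 6 load 0.1156
4 8 source 0.1227

Γ_L=-0.666667, Γ_S=0.200000; launch V₁=1·50/125=0.400000
k=0 src: V=0.4000
k=1 load: inc=0.400000, refl=0.400000·-0.666667=-0.2667; V=0.000000+0.400000+-0.266667=0.1333
k=2 src: inc=-0.266667, refl=-0.266667·0.200000=-0.0533; V=0.400000+-0.266667+-0.053333=0.0800
k=3 load: inc=-0.053333, refl=-0.053333·-0.666667=0.0356; V=0.133333+-0.053333+0.035556=0.1156
k=4 src: inc=0.035556, refl=0.035556·0.200000=0.0071; V=0.080000+0.035556+0.007111=0.1227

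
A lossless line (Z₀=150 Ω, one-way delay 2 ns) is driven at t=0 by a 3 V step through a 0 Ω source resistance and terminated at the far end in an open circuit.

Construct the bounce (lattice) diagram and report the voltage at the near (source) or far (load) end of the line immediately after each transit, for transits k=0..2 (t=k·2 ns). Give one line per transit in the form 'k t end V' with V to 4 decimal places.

Γ_L=1.000000, Γ_S=-1.000000; launch V₁=3·150/150=3.000000
k=0 src: V=3.0000
k=1 load: inc=3.000000, refl=3.000000·1.000000=3.0000; V=0.000000+3.000000+3.000000=6.0000
k=2 src: inc=3.000000, refl=3.000000·-1.000000=-3.0000; V=3.000000+3.000000+-3.000000=3.0000

0 0 source 3.0000
1 2 load 6.0000
2 4 source 3.0000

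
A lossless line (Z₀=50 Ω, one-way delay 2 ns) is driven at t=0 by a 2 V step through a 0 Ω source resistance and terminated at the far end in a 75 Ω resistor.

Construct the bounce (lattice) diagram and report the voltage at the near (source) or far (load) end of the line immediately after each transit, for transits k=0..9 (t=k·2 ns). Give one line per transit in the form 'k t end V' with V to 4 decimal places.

Γ_L=0.200000, Γ_S=-1.000000; launch V₁=2·50/50=2.000000
k=0 src: V=2.0000
k=1 load: inc=2.000000, refl=2.000000·0.200000=0.4000; V=0.000000+2.000000+0.400000=2.4000
k=2 src: inc=0.400000, refl=0.400000·-1.000000=-0.4000; V=2.000000+0.400000+-0.400000=2.0000
k=3 load: inc=-0.400000, refl=-0.400000·0.200000=-0.0800; V=2.400000+-0.400000+-0.080000=1.9200
k=4 src: inc=-0.080000, refl=-0.080000·-1.000000=0.0800; V=2.000000+-0.080000+0.080000=2.0000
k=5 load: inc=0.080000, refl=0.080000·0.200000=0.0160; V=1.920000+0.080000+0.016000=2.0160
k=6 src: inc=0.016000, refl=0.016000·-1.000000=-0.0160; V=2.000000+0.016000+-0.016000=2.0000
k=7 load: inc=-0.016000, refl=-0.016000·0.200000=-0.0032; V=2.016000+-0.016000+-0.003200=1.9968
k=8 src: inc=-0.003200, refl=-0.003200·-1.000000=0.0032; V=2.000000+-0.003200+0.003200=2.0000
k=9 load: inc=0.003200, refl=0.003200·0.200000=0.0006; V=1.996800+0.003200+0.000640=2.0006

0 0 source 2.0000
1 2 load 2.4000
2 4 source 2.0000
3 6 load 1.9200
4 8 source 2.0000
5 10 load 2.0160
6 12 source 2.0000
7 14 load 1.9968
8 16 source 2.0000
9 18 load 2.0006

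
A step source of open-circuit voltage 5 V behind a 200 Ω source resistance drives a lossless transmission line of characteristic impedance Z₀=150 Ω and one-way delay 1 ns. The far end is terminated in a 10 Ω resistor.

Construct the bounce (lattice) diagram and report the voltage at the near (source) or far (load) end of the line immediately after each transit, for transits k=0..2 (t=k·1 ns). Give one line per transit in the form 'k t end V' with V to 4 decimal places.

0 0 source 2.1429
1 1 load 0.2679
2 2 source 0.0000

Γ_L=-0.875000, Γ_S=0.142857; launch V₁=5·150/350=2.142857
k=0 src: V=2.1429
k=1 load: inc=2.142857, refl=2.142857·-0.875000=-1.8750; V=0.000000+2.142857+-1.875000=0.2679
k=2 src: inc=-1.875000, refl=-1.875000·0.142857=-0.2679; V=2.142857+-1.875000+-0.267857=0.0000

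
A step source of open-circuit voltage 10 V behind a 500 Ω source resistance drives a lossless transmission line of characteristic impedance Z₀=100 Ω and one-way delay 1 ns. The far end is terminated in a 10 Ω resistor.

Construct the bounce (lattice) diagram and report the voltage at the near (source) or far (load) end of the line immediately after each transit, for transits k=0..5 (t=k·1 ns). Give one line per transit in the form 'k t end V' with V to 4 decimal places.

Γ_L=-0.818182, Γ_S=0.666667; launch V₁=10·100/600=1.666667
k=0 src: V=1.6667
k=1 load: inc=1.666667, refl=1.666667·-0.818182=-1.3636; V=0.000000+1.666667+-1.363636=0.3030
k=2 src: inc=-1.363636, refl=-1.363636·0.666667=-0.9091; V=1.666667+-1.363636+-0.909091=-0.6061
k=3 load: inc=-0.909091, refl=-0.909091·-0.818182=0.7438; V=0.303030+-0.909091+0.743802=0.1377
k=4 src: inc=0.743802, refl=0.743802·0.666667=0.4959; V=-0.606061+0.743802+0.495868=0.6336
k=5 load: inc=0.495868, refl=0.495868·-0.818182=-0.4057; V=0.137741+0.495868+-0.405710=0.2279

0 0 source 1.6667
1 1 load 0.3030
2 2 source -0.6061
3 3 load 0.1377
4 4 source 0.6336
5 5 load 0.2279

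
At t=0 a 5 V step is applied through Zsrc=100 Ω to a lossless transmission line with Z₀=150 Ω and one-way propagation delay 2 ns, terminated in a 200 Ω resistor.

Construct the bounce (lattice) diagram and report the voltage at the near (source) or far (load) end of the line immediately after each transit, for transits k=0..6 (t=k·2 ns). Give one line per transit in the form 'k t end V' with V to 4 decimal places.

Γ_L=0.142857, Γ_S=-0.200000; launch V₁=5·150/250=3.000000
k=0 src: V=3.0000
k=1 load: inc=3.000000, refl=3.000000·0.142857=0.4286; V=0.000000+3.000000+0.428571=3.4286
k=2 src: inc=0.428571, refl=0.428571·-0.200000=-0.0857; V=3.000000+0.428571+-0.085714=3.3429
k=3 load: inc=-0.085714, refl=-0.085714·0.142857=-0.0122; V=3.428571+-0.085714+-0.012245=3.3306
k=4 src: inc=-0.012245, refl=-0.012245·-0.200000=0.0024; V=3.342857+-0.012245+0.002449=3.3331
k=5 load: inc=0.002449, refl=0.002449·0.142857=0.0003; V=3.330612+0.002449+0.000350=3.3334
k=6 src: inc=0.000350, refl=0.000350·-0.200000=-0.0001; V=3.333061+0.000350+-0.000070=3.3333

0 0 source 3.0000
1 2 load 3.4286
2 4 source 3.3429
3 6 load 3.3306
4 8 source 3.3331
5 10 load 3.3334
6 12 source 3.3333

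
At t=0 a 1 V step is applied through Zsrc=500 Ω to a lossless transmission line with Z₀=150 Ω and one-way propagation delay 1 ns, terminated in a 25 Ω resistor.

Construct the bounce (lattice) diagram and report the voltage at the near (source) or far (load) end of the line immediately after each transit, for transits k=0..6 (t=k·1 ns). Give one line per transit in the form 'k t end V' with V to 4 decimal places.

Γ_L=-0.714286, Γ_S=0.538462; launch V₁=1·150/650=0.230769
k=0 src: V=0.2308
k=1 load: inc=0.230769, refl=0.230769·-0.714286=-0.1648; V=0.000000+0.230769+-0.164835=0.0659
k=2 src: inc=-0.164835, refl=-0.164835·0.538462=-0.0888; V=0.230769+-0.164835+-0.088757=-0.0228
k=3 load: inc=-0.088757, refl=-0.088757·-0.714286=0.0634; V=0.065934+-0.088757+0.063398=0.0406
k=4 src: inc=0.063398, refl=0.063398·0.538462=0.0341; V=-0.022823+0.063398+0.034137=0.0747
k=5 load: inc=0.034137, refl=0.034137·-0.714286=-0.0244; V=0.040575+0.034137+-0.024384=0.0503
k=6 src: inc=-0.024384, refl=-0.024384·0.538462=-0.0131; V=0.074712+-0.024384+-0.013130=0.0372

0 0 source 0.2308
1 1 load 0.0659
2 2 source -0.0228
3 3 load 0.0406
4 4 source 0.0747
5 5 load 0.0503
6 6 source 0.0372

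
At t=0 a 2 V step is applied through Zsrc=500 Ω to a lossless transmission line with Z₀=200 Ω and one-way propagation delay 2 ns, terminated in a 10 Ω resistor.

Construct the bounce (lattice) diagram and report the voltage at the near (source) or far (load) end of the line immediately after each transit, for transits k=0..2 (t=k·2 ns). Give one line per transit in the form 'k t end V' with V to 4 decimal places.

0 0 source 0.5714
1 2 load 0.0544
2 4 source -0.1672

Γ_L=-0.904762, Γ_S=0.428571; launch V₁=2·200/700=0.571429
k=0 src: V=0.5714
k=1 load: inc=0.571429, refl=0.571429·-0.904762=-0.5170; V=0.000000+0.571429+-0.517007=0.0544
k=2 src: inc=-0.517007, refl=-0.517007·0.428571=-0.2216; V=0.571429+-0.517007+-0.221574=-0.1672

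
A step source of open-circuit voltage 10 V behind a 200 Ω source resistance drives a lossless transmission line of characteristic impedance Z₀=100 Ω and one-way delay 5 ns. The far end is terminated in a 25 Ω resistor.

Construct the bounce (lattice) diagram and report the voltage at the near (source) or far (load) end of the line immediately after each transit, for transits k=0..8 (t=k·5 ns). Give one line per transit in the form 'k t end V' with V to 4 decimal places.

Γ_L=-0.600000, Γ_S=0.333333; launch V₁=10·100/300=3.333333
k=0 src: V=3.3333
k=1 load: inc=3.333333, refl=3.333333·-0.600000=-2.0000; V=0.000000+3.333333+-2.000000=1.3333
k=2 src: inc=-2.000000, refl=-2.000000·0.333333=-0.6667; V=3.333333+-2.000000+-0.666667=0.6667
k=3 load: inc=-0.666667, refl=-0.666667·-0.600000=0.4000; V=1.333333+-0.666667+0.400000=1.0667
k=4 src: inc=0.400000, refl=0.400000·0.333333=0.1333; V=0.666667+0.400000+0.133333=1.2000
k=5 load: inc=0.133333, refl=0.133333·-0.600000=-0.0800; V=1.066667+0.133333+-0.080000=1.1200
k=6 src: inc=-0.080000, refl=-0.080000·0.333333=-0.0267; V=1.200000+-0.080000+-0.026667=1.0933
k=7 load: inc=-0.026667, refl=-0.026667·-0.600000=0.0160; V=1.120000+-0.026667+0.016000=1.1093
k=8 src: inc=0.016000, refl=0.016000·0.333333=0.0053; V=1.093333+0.016000+0.005333=1.1147

0 0 source 3.3333
1 5 load 1.3333
2 10 source 0.6667
3 15 load 1.0667
4 20 source 1.2000
5 25 load 1.1200
6 30 source 1.0933
7 35 load 1.1093
8 40 source 1.1147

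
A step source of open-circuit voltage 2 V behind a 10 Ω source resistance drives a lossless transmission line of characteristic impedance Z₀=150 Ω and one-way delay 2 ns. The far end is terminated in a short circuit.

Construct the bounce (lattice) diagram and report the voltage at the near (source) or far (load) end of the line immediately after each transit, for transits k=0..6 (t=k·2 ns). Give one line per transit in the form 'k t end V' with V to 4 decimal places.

Γ_L=-1.000000, Γ_S=-0.875000; launch V₁=2·150/160=1.875000
k=0 src: V=1.8750
k=1 load: inc=1.875000, refl=1.875000·-1.000000=-1.8750; V=0.000000+1.875000+-1.875000=0.0000
k=2 src: inc=-1.875000, refl=-1.875000·-0.875000=1.6406; V=1.875000+-1.875000+1.640625=1.6406
k=3 load: inc=1.640625, refl=1.640625·-1.000000=-1.6406; V=0.000000+1.640625+-1.640625=0.0000
k=4 src: inc=-1.640625, refl=-1.640625·-0.875000=1.4355; V=1.640625+-1.640625+1.435547=1.4355
k=5 load: inc=1.435547, refl=1.435547·-1.000000=-1.4355; V=0.000000+1.435547+-1.435547=0.0000
k=6 src: inc=-1.435547, refl=-1.435547·-0.875000=1.2561; V=1.435547+-1.435547+1.256104=1.2561

0 0 source 1.8750
1 2 load 0.0000
2 4 source 1.6406
3 6 load 0.0000
4 8 source 1.4355
5 10 load 0.0000
6 12 source 1.2561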